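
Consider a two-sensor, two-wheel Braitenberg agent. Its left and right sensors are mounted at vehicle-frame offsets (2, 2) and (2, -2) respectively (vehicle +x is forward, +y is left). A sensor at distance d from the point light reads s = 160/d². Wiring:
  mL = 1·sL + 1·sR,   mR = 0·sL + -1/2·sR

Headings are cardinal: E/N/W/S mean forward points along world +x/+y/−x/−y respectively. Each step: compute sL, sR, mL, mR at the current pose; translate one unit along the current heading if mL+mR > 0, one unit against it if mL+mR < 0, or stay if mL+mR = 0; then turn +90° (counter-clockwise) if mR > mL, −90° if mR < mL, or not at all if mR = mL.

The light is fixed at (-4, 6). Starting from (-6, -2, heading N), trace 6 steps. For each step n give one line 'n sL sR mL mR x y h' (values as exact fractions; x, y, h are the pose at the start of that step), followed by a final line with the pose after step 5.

0 40/13 40/9 880/117 -20/9 -6 -2 N
1 32/5 160/81 3392/405 -80/81 -6 -1 E
2 80/41 16/9 1376/369 -8/9 -5 -1 S
3 160/109 32/9 4928/981 -16/9 -5 -2 W
4 40/13 40/9 880/117 -20/9 -6 -2 N
5 32/5 160/81 3392/405 -80/81 -6 -1 E
final -5 -1 S

n=0: pose=(-6,-2,N); sL=40/13, sR=40/9; mL=880/117, mR=-20/9; mL+mR=620/117 → advance +1; mR−mL=-380/39 → turn -1·90°
n=1: pose=(-6,-1,E); sL=32/5, sR=160/81; mL=3392/405, mR=-80/81; mL+mR=2992/405 → advance +1; mR−mL=-1264/135 → turn -1·90°
n=2: pose=(-5,-1,S); sL=80/41, sR=16/9; mL=1376/369, mR=-8/9; mL+mR=1048/369 → advance +1; mR−mL=-568/123 → turn -1·90°
n=3: pose=(-5,-2,W); sL=160/109, sR=32/9; mL=4928/981, mR=-16/9; mL+mR=3184/981 → advance +1; mR−mL=-2224/327 → turn -1·90°
n=4: pose=(-6,-2,N); sL=40/13, sR=40/9; mL=880/117, mR=-20/9; mL+mR=620/117 → advance +1; mR−mL=-380/39 → turn -1·90°
n=5: pose=(-6,-1,E); sL=32/5, sR=160/81; mL=3392/405, mR=-80/81; mL+mR=2992/405 → advance +1; mR−mL=-1264/135 → turn -1·90°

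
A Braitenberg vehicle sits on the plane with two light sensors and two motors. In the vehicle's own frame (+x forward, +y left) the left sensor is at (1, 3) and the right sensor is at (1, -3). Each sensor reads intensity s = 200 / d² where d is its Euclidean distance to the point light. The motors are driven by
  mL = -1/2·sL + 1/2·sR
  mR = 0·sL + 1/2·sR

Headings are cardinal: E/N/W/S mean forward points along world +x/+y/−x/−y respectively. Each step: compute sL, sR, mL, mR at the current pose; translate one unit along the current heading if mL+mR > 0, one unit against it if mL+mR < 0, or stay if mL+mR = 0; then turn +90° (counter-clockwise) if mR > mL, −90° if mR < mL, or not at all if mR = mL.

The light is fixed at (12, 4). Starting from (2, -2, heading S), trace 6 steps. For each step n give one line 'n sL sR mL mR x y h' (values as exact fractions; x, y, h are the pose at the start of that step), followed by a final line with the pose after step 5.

n=0: pose=(2,-2,S); sL=100/49, sR=100/109; mL=-3000/5341, mR=50/109; mL+mR=-550/5341 → advance -1; mR−mL=50/49 → turn +1·90°
n=1: pose=(2,-1,E); sL=40/17, sR=40/29; mL=-240/493, mR=20/29; mL+mR=100/493 → advance +1; mR−mL=20/17 → turn +1·90°
n=2: pose=(3,-1,N); sL=5/4, sR=50/13; mL=135/104, mR=25/13; mL+mR=335/104 → advance +1; mR−mL=5/8 → turn +1·90°
n=3: pose=(3,0,W); sL=200/149, sR=200/101; mL=4800/15049, mR=100/101; mL+mR=19700/15049 → advance +1; mR−mL=100/149 → turn +1·90°
n=4: pose=(2,0,S); sL=100/37, sR=100/97; mL=-3000/3589, mR=50/97; mL+mR=-1150/3589 → advance -1; mR−mL=50/37 → turn +1·90°
n=5: pose=(2,1,E); sL=200/81, sR=200/117; mL=-400/1053, mR=100/117; mL+mR=500/1053 → advance +1; mR−mL=100/81 → turn +1·90°

0 100/49 100/109 -3000/5341 50/109 2 -2 S
1 40/17 40/29 -240/493 20/29 2 -1 E
2 5/4 50/13 135/104 25/13 3 -1 N
3 200/149 200/101 4800/15049 100/101 3 0 W
4 100/37 100/97 -3000/3589 50/97 2 0 S
5 200/81 200/117 -400/1053 100/117 2 1 E
final 3 1 N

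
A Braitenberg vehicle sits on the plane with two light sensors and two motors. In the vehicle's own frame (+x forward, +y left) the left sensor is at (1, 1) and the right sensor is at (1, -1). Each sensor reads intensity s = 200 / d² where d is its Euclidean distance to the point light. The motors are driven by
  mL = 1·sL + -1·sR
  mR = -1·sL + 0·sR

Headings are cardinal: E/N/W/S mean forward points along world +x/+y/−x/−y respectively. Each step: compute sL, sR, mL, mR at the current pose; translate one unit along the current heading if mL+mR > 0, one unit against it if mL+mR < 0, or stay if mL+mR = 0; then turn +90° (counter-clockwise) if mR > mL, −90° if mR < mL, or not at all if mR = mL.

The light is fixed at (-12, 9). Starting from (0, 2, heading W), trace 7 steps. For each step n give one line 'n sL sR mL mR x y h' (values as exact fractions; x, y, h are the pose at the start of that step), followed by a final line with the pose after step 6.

n=0: pose=(0,2,W); sL=40/37, sR=200/157; mL=-1120/5809, mR=-40/37; mL+mR=-200/157 → advance -1; mR−mL=-5160/5809 → turn -1·90°
n=1: pose=(1,2,N); sL=10/9, sR=25/29; mL=65/261, mR=-10/9; mL+mR=-25/29 → advance -1; mR−mL=-355/261 → turn -1·90°
n=2: pose=(1,1,E); sL=40/49, sR=200/277; mL=1280/13573, mR=-40/49; mL+mR=-200/277 → advance -1; mR−mL=-12360/13573 → turn -1·90°
n=3: pose=(0,1,S); sL=4/5, sR=100/101; mL=-96/505, mR=-4/5; mL+mR=-100/101 → advance -1; mR−mL=-308/505 → turn -1·90°
n=4: pose=(0,2,W); sL=40/37, sR=200/157; mL=-1120/5809, mR=-40/37; mL+mR=-200/157 → advance -1; mR−mL=-5160/5809 → turn -1·90°
n=5: pose=(1,2,N); sL=10/9, sR=25/29; mL=65/261, mR=-10/9; mL+mR=-25/29 → advance -1; mR−mL=-355/261 → turn -1·90°
n=6: pose=(1,1,E); sL=40/49, sR=200/277; mL=1280/13573, mR=-40/49; mL+mR=-200/277 → advance -1; mR−mL=-12360/13573 → turn -1·90°

0 40/37 200/157 -1120/5809 -40/37 0 2 W
1 10/9 25/29 65/261 -10/9 1 2 N
2 40/49 200/277 1280/13573 -40/49 1 1 E
3 4/5 100/101 -96/505 -4/5 0 1 S
4 40/37 200/157 -1120/5809 -40/37 0 2 W
5 10/9 25/29 65/261 -10/9 1 2 N
6 40/49 200/277 1280/13573 -40/49 1 1 E
final 0 1 S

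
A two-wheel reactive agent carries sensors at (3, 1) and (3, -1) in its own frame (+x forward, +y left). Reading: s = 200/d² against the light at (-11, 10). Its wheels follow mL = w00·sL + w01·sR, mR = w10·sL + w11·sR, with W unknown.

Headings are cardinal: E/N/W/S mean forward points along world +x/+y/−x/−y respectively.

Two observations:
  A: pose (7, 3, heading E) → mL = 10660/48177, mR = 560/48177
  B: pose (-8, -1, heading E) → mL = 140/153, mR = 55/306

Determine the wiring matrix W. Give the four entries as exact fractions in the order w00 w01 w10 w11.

obs A: pose=(7,3,E) → sL=200/477, sR=40/101, mL=10660/48177, mR=560/48177
obs B: pose=(-8,-1,E) → sL=25/17, sR=10/9, mL=140/153, mR=55/306
sensor matrix S = [[200/477, 40/101], [25/17, 10/9]]; det S = -859000/7371081
solve [mL_A; mL_B] = S·[w00; w01] and [mR_A; mR_B] = S·[w10; w11]:
  w00 = 1, w01 = -1/2, w10 = 1/2, w11 = -1/2

1 -1/2 1/2 -1/2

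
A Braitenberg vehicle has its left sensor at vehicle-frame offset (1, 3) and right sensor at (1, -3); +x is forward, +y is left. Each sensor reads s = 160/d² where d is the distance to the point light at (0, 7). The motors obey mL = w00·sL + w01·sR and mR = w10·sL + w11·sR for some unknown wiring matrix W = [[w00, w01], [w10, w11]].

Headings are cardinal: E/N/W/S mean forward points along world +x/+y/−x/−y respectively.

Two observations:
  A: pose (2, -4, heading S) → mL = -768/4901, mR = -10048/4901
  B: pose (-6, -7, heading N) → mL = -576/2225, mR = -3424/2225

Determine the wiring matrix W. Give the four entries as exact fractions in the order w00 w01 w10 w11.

1 -1 -1 -1

obs A: pose=(2,-4,S) → sL=160/169, sR=32/29, mL=-768/4901, mR=-10048/4901
obs B: pose=(-6,-7,N) → sL=16/25, sR=80/89, mL=-576/2225, mR=-3424/2225
sensor matrix S = [[160/169, 32/29], [16/25, 80/89]]; det S = 1579008/10904725
solve [mL_A; mL_B] = S·[w00; w01] and [mR_A; mR_B] = S·[w10; w11]:
  w00 = 1, w01 = -1, w10 = -1, w11 = -1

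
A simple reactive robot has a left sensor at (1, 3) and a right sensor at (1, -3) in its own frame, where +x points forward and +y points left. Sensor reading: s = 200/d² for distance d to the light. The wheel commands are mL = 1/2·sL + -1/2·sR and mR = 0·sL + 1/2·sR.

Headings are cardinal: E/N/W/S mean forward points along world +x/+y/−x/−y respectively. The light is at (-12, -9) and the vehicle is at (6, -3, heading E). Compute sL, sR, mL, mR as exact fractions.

100/221 20/37 -360/8177 10/37

left sensor world pos  = (7, 0); dL² = 442
right sensor world pos = (7, -6); dR² = 370
sL = 200/442 = 100/221
sR = 200/370 = 20/37
mL = 1/2·sL + -1/2·sR = -360/8177
mR = 0·sL + 1/2·sR = 10/37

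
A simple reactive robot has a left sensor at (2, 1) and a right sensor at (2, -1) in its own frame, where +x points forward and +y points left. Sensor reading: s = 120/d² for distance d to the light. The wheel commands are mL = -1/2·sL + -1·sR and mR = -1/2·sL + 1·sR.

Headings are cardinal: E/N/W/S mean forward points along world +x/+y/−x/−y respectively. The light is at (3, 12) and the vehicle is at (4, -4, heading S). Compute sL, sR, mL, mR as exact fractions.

left sensor world pos  = (5, -6); dL² = 328
right sensor world pos = (3, -6); dR² = 324
sL = 120/328 = 15/41
sR = 120/324 = 10/27
mL = -1/2·sL + -1·sR = -1225/2214
mR = -1/2·sL + 1·sR = 415/2214

15/41 10/27 -1225/2214 415/2214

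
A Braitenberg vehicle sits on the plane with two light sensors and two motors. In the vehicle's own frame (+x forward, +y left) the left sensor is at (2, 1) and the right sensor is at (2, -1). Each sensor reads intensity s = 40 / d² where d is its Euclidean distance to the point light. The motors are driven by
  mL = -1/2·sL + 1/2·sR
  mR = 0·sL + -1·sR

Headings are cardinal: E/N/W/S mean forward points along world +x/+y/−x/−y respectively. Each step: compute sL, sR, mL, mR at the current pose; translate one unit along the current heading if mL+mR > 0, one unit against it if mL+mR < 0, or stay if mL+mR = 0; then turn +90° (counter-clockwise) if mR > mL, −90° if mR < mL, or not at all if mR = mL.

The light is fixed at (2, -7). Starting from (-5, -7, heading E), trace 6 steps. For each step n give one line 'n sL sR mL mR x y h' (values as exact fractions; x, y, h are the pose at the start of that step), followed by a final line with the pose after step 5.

n=0: pose=(-5,-7,E); sL=20/13, sR=20/13; mL=0, mR=-20/13; mL+mR=-20/13 → advance -1; mR−mL=-20/13 → turn -1·90°
n=1: pose=(-6,-7,S); sL=40/53, sR=8/17; mL=-128/901, mR=-8/17; mL+mR=-552/901 → advance -1; mR−mL=-296/901 → turn -1·90°
n=2: pose=(-6,-6,W); sL=2/5, sR=5/13; mL=-1/130, mR=-5/13; mL+mR=-51/130 → advance -1; mR−mL=-49/130 → turn -1·90°
n=3: pose=(-5,-6,N); sL=40/73, sR=8/9; mL=112/657, mR=-8/9; mL+mR=-472/657 → advance -1; mR−mL=-232/219 → turn -1·90°
n=4: pose=(-5,-7,E); sL=20/13, sR=20/13; mL=0, mR=-20/13; mL+mR=-20/13 → advance -1; mR−mL=-20/13 → turn -1·90°
n=5: pose=(-6,-7,S); sL=40/53, sR=8/17; mL=-128/901, mR=-8/17; mL+mR=-552/901 → advance -1; mR−mL=-296/901 → turn -1·90°

0 20/13 20/13 0 -20/13 -5 -7 E
1 40/53 8/17 -128/901 -8/17 -6 -7 S
2 2/5 5/13 -1/130 -5/13 -6 -6 W
3 40/73 8/9 112/657 -8/9 -5 -6 N
4 20/13 20/13 0 -20/13 -5 -7 E
5 40/53 8/17 -128/901 -8/17 -6 -7 S
final -6 -6 W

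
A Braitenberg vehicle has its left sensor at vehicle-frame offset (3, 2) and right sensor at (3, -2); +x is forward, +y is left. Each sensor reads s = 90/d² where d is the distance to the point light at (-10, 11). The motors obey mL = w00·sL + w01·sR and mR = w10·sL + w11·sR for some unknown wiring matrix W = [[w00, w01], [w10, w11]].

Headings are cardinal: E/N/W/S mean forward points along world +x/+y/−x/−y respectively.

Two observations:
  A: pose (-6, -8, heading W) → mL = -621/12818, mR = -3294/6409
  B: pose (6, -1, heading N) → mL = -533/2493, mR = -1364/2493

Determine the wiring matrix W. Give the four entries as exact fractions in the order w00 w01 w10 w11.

obs A: pose=(-6,-8,W) → sL=45/221, sR=9/29, mL=-621/12818, mR=-3294/6409
obs B: pose=(6,-1,N) → sL=90/277, sR=2/9, mL=-533/2493, mR=-1364/2493
sensor matrix S = [[45/221, 9/29], [90/277, 2/9]]; det S = -98680/1775293
solve [mL_A; mL_B] = S·[w00; w01] and [mR_A; mR_B] = S·[w10; w11]:
  w00 = -1, w01 = 1/2, w10 = -1, w11 = -1

-1 1/2 -1 -1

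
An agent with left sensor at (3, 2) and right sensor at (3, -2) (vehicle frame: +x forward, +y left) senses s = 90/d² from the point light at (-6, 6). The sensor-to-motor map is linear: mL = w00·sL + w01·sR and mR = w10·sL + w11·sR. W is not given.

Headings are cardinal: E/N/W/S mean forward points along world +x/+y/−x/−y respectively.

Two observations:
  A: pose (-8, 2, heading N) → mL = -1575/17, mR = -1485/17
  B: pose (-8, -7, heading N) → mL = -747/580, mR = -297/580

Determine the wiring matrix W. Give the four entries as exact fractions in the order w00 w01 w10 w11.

-1/2 -1 1/2 -1

obs A: pose=(-8,2,N) → sL=90/17, sR=90, mL=-1575/17, mR=-1485/17
obs B: pose=(-8,-7,N) → sL=45/58, sR=9/10, mL=-747/580, mR=-297/580
sensor matrix S = [[90/17, 90], [45/58, 9/10]]; det S = -32076/493
solve [mL_A; mL_B] = S·[w00; w01] and [mR_A; mR_B] = S·[w10; w11]:
  w00 = -1/2, w01 = -1, w10 = 1/2, w11 = -1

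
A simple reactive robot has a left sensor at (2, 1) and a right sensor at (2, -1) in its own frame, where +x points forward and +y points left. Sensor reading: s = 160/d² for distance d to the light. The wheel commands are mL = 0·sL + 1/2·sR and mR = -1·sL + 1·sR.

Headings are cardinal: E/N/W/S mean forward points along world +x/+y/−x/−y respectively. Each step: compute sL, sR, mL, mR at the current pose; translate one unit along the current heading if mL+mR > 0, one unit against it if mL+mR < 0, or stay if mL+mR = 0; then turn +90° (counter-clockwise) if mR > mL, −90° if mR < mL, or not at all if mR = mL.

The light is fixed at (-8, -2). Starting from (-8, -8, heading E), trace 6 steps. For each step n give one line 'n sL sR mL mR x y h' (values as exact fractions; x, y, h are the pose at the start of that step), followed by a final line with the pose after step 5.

0 160/29 160/53 80/53 -3840/1537 -8 -8 E
1 5/2 40/17 20/17 -5/34 -9 -8 S
2 160/73 32/9 16/9 896/657 -9 -9 W
3 80/17 80/13 40/13 320/221 -10 -9 N
4 32/5 160/49 80/49 -768/245 -10 -8 E
5 40/17 2 1 -6/17 -11 -8 S
final -11 -9 W

n=0: pose=(-8,-8,E); sL=160/29, sR=160/53; mL=80/53, mR=-3840/1537; mL+mR=-1520/1537 → advance -1; mR−mL=-6160/1537 → turn -1·90°
n=1: pose=(-9,-8,S); sL=5/2, sR=40/17; mL=20/17, mR=-5/34; mL+mR=35/34 → advance +1; mR−mL=-45/34 → turn -1·90°
n=2: pose=(-9,-9,W); sL=160/73, sR=32/9; mL=16/9, mR=896/657; mL+mR=688/219 → advance +1; mR−mL=-272/657 → turn -1·90°
n=3: pose=(-10,-9,N); sL=80/17, sR=80/13; mL=40/13, mR=320/221; mL+mR=1000/221 → advance +1; mR−mL=-360/221 → turn -1·90°
n=4: pose=(-10,-8,E); sL=32/5, sR=160/49; mL=80/49, mR=-768/245; mL+mR=-368/245 → advance -1; mR−mL=-1168/245 → turn -1·90°
n=5: pose=(-11,-8,S); sL=40/17, sR=2; mL=1, mR=-6/17; mL+mR=11/17 → advance +1; mR−mL=-23/17 → turn -1·90°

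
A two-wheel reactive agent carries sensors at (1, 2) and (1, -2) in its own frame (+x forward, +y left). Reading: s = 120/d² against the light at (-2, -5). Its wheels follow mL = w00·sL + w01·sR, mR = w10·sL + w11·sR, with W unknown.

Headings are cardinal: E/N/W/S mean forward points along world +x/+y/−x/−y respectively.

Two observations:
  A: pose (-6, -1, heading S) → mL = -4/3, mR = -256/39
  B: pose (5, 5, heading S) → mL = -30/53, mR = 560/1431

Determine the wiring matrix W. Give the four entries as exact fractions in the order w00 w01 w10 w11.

obs A: pose=(-6,-1,S) → sL=120/13, sR=8/3, mL=-4/3, mR=-256/39
obs B: pose=(5,5,S) → sL=20/27, sR=60/53, mL=-30/53, mR=560/1431
sensor matrix S = [[120/13, 8/3], [20/27, 60/53]]; det S = 472960/55809
solve [mL_A; mL_B] = S·[w00; w01] and [mR_A; mR_B] = S·[w10; w11]:
  w00 = 0, w01 = -1/2, w10 = -1, w11 = 1

0 -1/2 -1 1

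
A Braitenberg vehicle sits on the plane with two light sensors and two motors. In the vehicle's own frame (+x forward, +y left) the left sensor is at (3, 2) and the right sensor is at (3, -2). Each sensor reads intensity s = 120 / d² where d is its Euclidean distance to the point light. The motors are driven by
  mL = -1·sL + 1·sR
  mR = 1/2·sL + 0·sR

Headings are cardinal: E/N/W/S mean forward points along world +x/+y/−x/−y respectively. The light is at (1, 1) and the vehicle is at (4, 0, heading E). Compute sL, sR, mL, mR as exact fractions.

left sensor world pos  = (7, 2); dL² = 37
right sensor world pos = (7, -2); dR² = 45
sL = 120/37 = 120/37
sR = 120/45 = 8/3
mL = -1·sL + 1·sR = -64/111
mR = 1/2·sL + 0·sR = 60/37

120/37 8/3 -64/111 60/37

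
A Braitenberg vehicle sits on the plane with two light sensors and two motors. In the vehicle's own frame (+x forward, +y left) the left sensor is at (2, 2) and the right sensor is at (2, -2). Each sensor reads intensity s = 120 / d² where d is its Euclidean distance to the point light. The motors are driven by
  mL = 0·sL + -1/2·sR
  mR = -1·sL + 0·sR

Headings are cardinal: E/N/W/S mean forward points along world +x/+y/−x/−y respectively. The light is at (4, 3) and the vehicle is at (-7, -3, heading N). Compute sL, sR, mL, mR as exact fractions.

24/37 120/97 -60/97 -24/37

left sensor world pos  = (-9, -1); dL² = 185
right sensor world pos = (-5, -1); dR² = 97
sL = 120/185 = 24/37
sR = 120/97 = 120/97
mL = 0·sL + -1/2·sR = -60/97
mR = -1·sL + 0·sR = -24/37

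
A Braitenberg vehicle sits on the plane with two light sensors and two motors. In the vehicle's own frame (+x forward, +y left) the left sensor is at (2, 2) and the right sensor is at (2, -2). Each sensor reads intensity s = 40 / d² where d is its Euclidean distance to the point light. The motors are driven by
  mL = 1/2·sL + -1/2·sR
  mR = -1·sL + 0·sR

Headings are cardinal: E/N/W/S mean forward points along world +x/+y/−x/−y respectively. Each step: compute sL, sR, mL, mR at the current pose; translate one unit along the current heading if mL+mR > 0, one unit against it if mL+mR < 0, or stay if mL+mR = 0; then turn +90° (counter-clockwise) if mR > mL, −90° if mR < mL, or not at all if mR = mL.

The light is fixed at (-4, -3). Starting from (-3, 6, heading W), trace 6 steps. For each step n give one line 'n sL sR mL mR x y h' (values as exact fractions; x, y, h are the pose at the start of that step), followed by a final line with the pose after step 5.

n=0: pose=(-3,6,W); sL=4/5, sR=20/61; mL=72/305, mR=-4/5; mL+mR=-172/305 → advance -1; mR−mL=-316/305 → turn -1·90°
n=1: pose=(-2,6,N); sL=40/121, sR=40/137; mL=320/16577, mR=-40/121; mL+mR=-5160/16577 → advance -1; mR−mL=-5800/16577 → turn -1·90°
n=2: pose=(-2,5,E); sL=10/29, sR=10/13; mL=-80/377, mR=-10/29; mL+mR=-210/377 → advance -1; mR−mL=-50/377 → turn -1·90°
n=3: pose=(-3,5,S); sL=8/9, sR=40/37; mL=-32/333, mR=-8/9; mL+mR=-328/333 → advance -1; mR−mL=-88/111 → turn -1·90°
n=4: pose=(-3,6,W); sL=4/5, sR=20/61; mL=72/305, mR=-4/5; mL+mR=-172/305 → advance -1; mR−mL=-316/305 → turn -1·90°
n=5: pose=(-2,6,N); sL=40/121, sR=40/137; mL=320/16577, mR=-40/121; mL+mR=-5160/16577 → advance -1; mR−mL=-5800/16577 → turn -1·90°

0 4/5 20/61 72/305 -4/5 -3 6 W
1 40/121 40/137 320/16577 -40/121 -2 6 N
2 10/29 10/13 -80/377 -10/29 -2 5 E
3 8/9 40/37 -32/333 -8/9 -3 5 S
4 4/5 20/61 72/305 -4/5 -3 6 W
5 40/121 40/137 320/16577 -40/121 -2 6 N
final -2 5 E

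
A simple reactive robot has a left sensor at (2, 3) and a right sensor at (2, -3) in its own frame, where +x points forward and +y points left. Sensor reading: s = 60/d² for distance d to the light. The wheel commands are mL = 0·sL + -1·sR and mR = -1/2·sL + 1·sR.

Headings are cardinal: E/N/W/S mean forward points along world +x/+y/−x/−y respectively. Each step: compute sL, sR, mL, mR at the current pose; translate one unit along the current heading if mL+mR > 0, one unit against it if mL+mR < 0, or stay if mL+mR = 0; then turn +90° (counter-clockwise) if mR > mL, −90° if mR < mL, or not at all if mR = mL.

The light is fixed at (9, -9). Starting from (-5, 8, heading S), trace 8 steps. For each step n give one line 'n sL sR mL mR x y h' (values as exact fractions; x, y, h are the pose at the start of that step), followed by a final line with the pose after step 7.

0 30/173 30/257 -30/257 1335/44461 -5 8 S
1 4/39 20/123 -20/123 178/1599 -5 9 E
2 15/181 15/136 -15/136 1695/24616 -6 9 N
3 12/97 60/689 -60/689 1686/66833 -6 8 W
4 30/173 30/257 -30/257 1335/44461 -5 8 S
5 4/39 20/123 -20/123 178/1599 -5 9 E
6 15/181 15/136 -15/136 1695/24616 -6 9 N
7 12/97 60/689 -60/689 1686/66833 -6 8 W
final -5 8 S

n=0: pose=(-5,8,S); sL=30/173, sR=30/257; mL=-30/257, mR=1335/44461; mL+mR=-15/173 → advance -1; mR−mL=6525/44461 → turn +1·90°
n=1: pose=(-5,9,E); sL=4/39, sR=20/123; mL=-20/123, mR=178/1599; mL+mR=-2/39 → advance -1; mR−mL=146/533 → turn +1·90°
n=2: pose=(-6,9,N); sL=15/181, sR=15/136; mL=-15/136, mR=1695/24616; mL+mR=-15/362 → advance -1; mR−mL=2205/12308 → turn +1·90°
n=3: pose=(-6,8,W); sL=12/97, sR=60/689; mL=-60/689, mR=1686/66833; mL+mR=-6/97 → advance -1; mR−mL=7506/66833 → turn +1·90°
n=4: pose=(-5,8,S); sL=30/173, sR=30/257; mL=-30/257, mR=1335/44461; mL+mR=-15/173 → advance -1; mR−mL=6525/44461 → turn +1·90°
n=5: pose=(-5,9,E); sL=4/39, sR=20/123; mL=-20/123, mR=178/1599; mL+mR=-2/39 → advance -1; mR−mL=146/533 → turn +1·90°
n=6: pose=(-6,9,N); sL=15/181, sR=15/136; mL=-15/136, mR=1695/24616; mL+mR=-15/362 → advance -1; mR−mL=2205/12308 → turn +1·90°
n=7: pose=(-6,8,W); sL=12/97, sR=60/689; mL=-60/689, mR=1686/66833; mL+mR=-6/97 → advance -1; mR−mL=7506/66833 → turn +1·90°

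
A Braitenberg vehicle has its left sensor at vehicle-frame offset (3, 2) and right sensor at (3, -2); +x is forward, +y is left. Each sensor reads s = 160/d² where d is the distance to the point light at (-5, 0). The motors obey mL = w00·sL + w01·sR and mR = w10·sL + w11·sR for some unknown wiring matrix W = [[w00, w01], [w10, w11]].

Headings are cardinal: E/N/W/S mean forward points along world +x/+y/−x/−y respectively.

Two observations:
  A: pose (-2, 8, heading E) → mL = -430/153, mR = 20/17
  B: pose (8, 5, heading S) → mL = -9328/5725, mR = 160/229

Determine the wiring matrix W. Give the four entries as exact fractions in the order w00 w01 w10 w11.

-1/2 -1 1 0

obs A: pose=(-2,8,E) → sL=20/17, sR=20/9, mL=-430/153, mR=20/17
obs B: pose=(8,5,S) → sL=160/229, sR=32/25, mL=-9328/5725, mR=160/229
sensor matrix S = [[20/17, 20/9], [160/229, 32/25]]; det S = -8192/175185
solve [mL_A; mL_B] = S·[w00; w01] and [mR_A; mR_B] = S·[w10; w11]:
  w00 = -1/2, w01 = -1, w10 = 1, w11 = 0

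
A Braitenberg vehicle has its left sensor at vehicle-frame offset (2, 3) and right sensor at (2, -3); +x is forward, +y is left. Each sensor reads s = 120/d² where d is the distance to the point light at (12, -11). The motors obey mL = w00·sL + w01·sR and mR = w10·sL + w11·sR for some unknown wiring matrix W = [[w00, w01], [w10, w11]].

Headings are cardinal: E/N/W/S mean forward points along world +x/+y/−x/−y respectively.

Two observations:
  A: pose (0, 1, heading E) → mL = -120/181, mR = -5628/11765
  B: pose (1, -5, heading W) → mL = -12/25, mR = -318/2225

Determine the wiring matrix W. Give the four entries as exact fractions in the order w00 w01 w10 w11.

obs A: pose=(0,1,E) → sL=24/65, sR=120/181, mL=-120/181, mR=-5628/11765
obs B: pose=(1,-5,W) → sL=60/89, sR=12/25, mL=-12/25, mR=-318/2225
sensor matrix S = [[24/65, 120/181], [60/89, 12/25]]; det S = -7060608/26177125
solve [mL_A; mL_B] = S·[w00; w01] and [mR_A; mR_B] = S·[w10; w11]:
  w00 = 0, w01 = -1, w10 = 1/2, w11 = -1

0 -1 1/2 -1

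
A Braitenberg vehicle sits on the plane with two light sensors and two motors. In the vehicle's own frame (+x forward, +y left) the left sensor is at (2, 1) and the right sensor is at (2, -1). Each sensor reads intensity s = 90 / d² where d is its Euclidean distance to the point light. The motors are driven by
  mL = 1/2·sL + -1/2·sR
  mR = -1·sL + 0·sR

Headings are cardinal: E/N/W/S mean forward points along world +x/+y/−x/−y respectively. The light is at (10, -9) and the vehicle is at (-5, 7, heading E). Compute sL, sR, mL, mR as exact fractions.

left sensor world pos  = (-3, 8); dL² = 458
right sensor world pos = (-3, 6); dR² = 394
sL = 90/458 = 45/229
sR = 90/394 = 45/197
mL = 1/2·sL + -1/2·sR = -720/45113
mR = -1·sL + 0·sR = -45/229

45/229 45/197 -720/45113 -45/229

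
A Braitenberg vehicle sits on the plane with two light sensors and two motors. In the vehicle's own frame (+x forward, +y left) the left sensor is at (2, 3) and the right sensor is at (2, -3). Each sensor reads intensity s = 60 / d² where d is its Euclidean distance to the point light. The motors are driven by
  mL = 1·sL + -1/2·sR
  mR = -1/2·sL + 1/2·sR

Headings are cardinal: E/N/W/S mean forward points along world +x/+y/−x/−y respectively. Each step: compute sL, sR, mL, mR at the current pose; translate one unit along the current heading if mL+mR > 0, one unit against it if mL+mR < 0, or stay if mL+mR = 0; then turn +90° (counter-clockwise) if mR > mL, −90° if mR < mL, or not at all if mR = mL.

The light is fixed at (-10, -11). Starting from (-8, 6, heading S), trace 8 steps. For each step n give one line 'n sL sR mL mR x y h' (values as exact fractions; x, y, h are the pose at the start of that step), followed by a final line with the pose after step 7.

0 6/25 30/113 303/2825 36/2825 -8 6 S
1 60/169 60/361 16590/61009 -5760/61009 -8 5 W
2 15/82 3/17 66/697 -9/2788 -9 5 N
3 60/409 12/41 6/16769 1224/16769 -9 6 E
4 30/181 30/193 3075/34933 -180/34933 -8 6 N
5 60/457 60/241 750/110137 6480/110137 -8 7 E
6 3/20 15/109 177/2180 -27/4360 -7 7 N
7 60/509 60/281 1590/143029 6840/143029 -7 8 E
final -6 8 N

n=0: pose=(-8,6,S); sL=6/25, sR=30/113; mL=303/2825, mR=36/2825; mL+mR=3/25 → advance +1; mR−mL=-267/2825 → turn -1·90°
n=1: pose=(-8,5,W); sL=60/169, sR=60/361; mL=16590/61009, mR=-5760/61009; mL+mR=30/169 → advance +1; mR−mL=-22350/61009 → turn -1·90°
n=2: pose=(-9,5,N); sL=15/82, sR=3/17; mL=66/697, mR=-9/2788; mL+mR=15/164 → advance +1; mR−mL=-273/2788 → turn -1·90°
n=3: pose=(-9,6,E); sL=60/409, sR=12/41; mL=6/16769, mR=1224/16769; mL+mR=30/409 → advance +1; mR−mL=1218/16769 → turn +1·90°
n=4: pose=(-8,6,N); sL=30/181, sR=30/193; mL=3075/34933, mR=-180/34933; mL+mR=15/181 → advance +1; mR−mL=-3255/34933 → turn -1·90°
n=5: pose=(-8,7,E); sL=60/457, sR=60/241; mL=750/110137, mR=6480/110137; mL+mR=30/457 → advance +1; mR−mL=5730/110137 → turn +1·90°
n=6: pose=(-7,7,N); sL=3/20, sR=15/109; mL=177/2180, mR=-27/4360; mL+mR=3/40 → advance +1; mR−mL=-381/4360 → turn -1·90°
n=7: pose=(-7,8,E); sL=60/509, sR=60/281; mL=1590/143029, mR=6840/143029; mL+mR=30/509 → advance +1; mR−mL=5250/143029 → turn +1·90°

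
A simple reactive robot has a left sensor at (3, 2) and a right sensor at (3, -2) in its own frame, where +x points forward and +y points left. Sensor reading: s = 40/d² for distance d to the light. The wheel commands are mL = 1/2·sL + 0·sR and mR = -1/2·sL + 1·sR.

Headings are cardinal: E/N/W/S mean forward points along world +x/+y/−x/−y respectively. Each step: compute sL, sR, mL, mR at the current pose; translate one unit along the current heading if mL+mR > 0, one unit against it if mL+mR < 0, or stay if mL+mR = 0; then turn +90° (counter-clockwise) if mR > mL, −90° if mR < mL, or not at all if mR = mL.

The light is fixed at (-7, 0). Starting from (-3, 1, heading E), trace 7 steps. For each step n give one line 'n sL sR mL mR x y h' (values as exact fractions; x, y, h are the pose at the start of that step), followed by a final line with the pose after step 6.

0 20/29 4/5 10/29 66/145 -3 1 E
1 8/5 8/13 4/5 -12/65 -2 1 N
2 1/2 5/8 1/4 3/8 -2 2 E
3 40/41 40/89 20/41 -140/3649 -1 2 N
4 20/53 20/41 10/53 650/2173 -1 3 E
5 40/61 40/117 20/61 100/7137 0 3 N
6 5/17 5/13 5/34 105/442 0 4 E
final 1 4 N

n=0: pose=(-3,1,E); sL=20/29, sR=4/5; mL=10/29, mR=66/145; mL+mR=4/5 → advance +1; mR−mL=16/145 → turn +1·90°
n=1: pose=(-2,1,N); sL=8/5, sR=8/13; mL=4/5, mR=-12/65; mL+mR=8/13 → advance +1; mR−mL=-64/65 → turn -1·90°
n=2: pose=(-2,2,E); sL=1/2, sR=5/8; mL=1/4, mR=3/8; mL+mR=5/8 → advance +1; mR−mL=1/8 → turn +1·90°
n=3: pose=(-1,2,N); sL=40/41, sR=40/89; mL=20/41, mR=-140/3649; mL+mR=40/89 → advance +1; mR−mL=-1920/3649 → turn -1·90°
n=4: pose=(-1,3,E); sL=20/53, sR=20/41; mL=10/53, mR=650/2173; mL+mR=20/41 → advance +1; mR−mL=240/2173 → turn +1·90°
n=5: pose=(0,3,N); sL=40/61, sR=40/117; mL=20/61, mR=100/7137; mL+mR=40/117 → advance +1; mR−mL=-2240/7137 → turn -1·90°
n=6: pose=(0,4,E); sL=5/17, sR=5/13; mL=5/34, mR=105/442; mL+mR=5/13 → advance +1; mR−mL=20/221 → turn +1·90°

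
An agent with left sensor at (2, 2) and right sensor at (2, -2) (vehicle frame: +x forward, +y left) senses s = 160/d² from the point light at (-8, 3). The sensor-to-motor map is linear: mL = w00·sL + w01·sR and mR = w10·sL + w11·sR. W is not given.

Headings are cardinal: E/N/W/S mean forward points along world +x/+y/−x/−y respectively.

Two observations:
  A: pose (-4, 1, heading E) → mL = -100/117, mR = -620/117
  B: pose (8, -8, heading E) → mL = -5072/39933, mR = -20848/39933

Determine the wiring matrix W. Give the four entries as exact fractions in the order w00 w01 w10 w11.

obs A: pose=(-4,1,E) → sL=40/9, sR=40/13, mL=-100/117, mR=-620/117
obs B: pose=(8,-8,E) → sL=32/81, sR=160/493, mL=-5072/39933, mR=-20848/39933
sensor matrix S = [[40/9, 40/13], [32/81, 160/493]]; det S = 117760/519129
solve [mL_A; mL_B] = S·[w00; w01] and [mR_A; mR_B] = S·[w10; w11]:
  w00 = 1/2, w01 = -1, w10 = -1/2, w11 = -1

1/2 -1 -1/2 -1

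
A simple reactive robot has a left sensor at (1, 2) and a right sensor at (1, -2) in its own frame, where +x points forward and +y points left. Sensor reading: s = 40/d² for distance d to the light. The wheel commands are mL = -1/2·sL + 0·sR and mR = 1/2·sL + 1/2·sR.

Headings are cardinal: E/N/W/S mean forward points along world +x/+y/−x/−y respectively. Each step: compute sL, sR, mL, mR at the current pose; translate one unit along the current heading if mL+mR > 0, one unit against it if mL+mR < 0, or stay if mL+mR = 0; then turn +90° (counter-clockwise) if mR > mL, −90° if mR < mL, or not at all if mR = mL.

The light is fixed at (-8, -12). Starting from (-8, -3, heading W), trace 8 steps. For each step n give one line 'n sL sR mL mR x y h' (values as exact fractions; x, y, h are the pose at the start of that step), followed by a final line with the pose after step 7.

n=0: pose=(-8,-3,W); sL=4/5, sR=20/61; mL=-2/5, mR=172/305; mL+mR=10/61 → advance +1; mR−mL=294/305 → turn +1·90°
n=1: pose=(-9,-3,S); sL=8/13, sR=40/73; mL=-4/13, mR=552/949; mL+mR=20/73 → advance +1; mR−mL=844/949 → turn +1·90°
n=2: pose=(-9,-4,E); sL=2/5, sR=10/9; mL=-1/5, mR=34/45; mL+mR=5/9 → advance +1; mR−mL=43/45 → turn +1·90°
n=3: pose=(-8,-4,N); sL=8/17, sR=8/17; mL=-4/17, mR=8/17; mL+mR=4/17 → advance +1; mR−mL=12/17 → turn +1·90°
n=4: pose=(-8,-3,W); sL=4/5, sR=20/61; mL=-2/5, mR=172/305; mL+mR=10/61 → advance +1; mR−mL=294/305 → turn +1·90°
n=5: pose=(-9,-3,S); sL=8/13, sR=40/73; mL=-4/13, mR=552/949; mL+mR=20/73 → advance +1; mR−mL=844/949 → turn +1·90°
n=6: pose=(-9,-4,E); sL=2/5, sR=10/9; mL=-1/5, mR=34/45; mL+mR=5/9 → advance +1; mR−mL=43/45 → turn +1·90°
n=7: pose=(-8,-4,N); sL=8/17, sR=8/17; mL=-4/17, mR=8/17; mL+mR=4/17 → advance +1; mR−mL=12/17 → turn +1·90°

0 4/5 20/61 -2/5 172/305 -8 -3 W
1 8/13 40/73 -4/13 552/949 -9 -3 S
2 2/5 10/9 -1/5 34/45 -9 -4 E
3 8/17 8/17 -4/17 8/17 -8 -4 N
4 4/5 20/61 -2/5 172/305 -8 -3 W
5 8/13 40/73 -4/13 552/949 -9 -3 S
6 2/5 10/9 -1/5 34/45 -9 -4 E
7 8/17 8/17 -4/17 8/17 -8 -4 N
final -8 -3 W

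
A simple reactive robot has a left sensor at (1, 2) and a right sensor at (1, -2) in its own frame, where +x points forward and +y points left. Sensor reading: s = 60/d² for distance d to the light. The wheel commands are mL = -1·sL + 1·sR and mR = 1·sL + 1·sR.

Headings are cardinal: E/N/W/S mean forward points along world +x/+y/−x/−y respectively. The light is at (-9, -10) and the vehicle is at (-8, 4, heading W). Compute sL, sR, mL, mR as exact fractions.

5/12 15/64 -35/192 125/192

left sensor world pos  = (-9, 2); dL² = 144
right sensor world pos = (-9, 6); dR² = 256
sL = 60/144 = 5/12
sR = 60/256 = 15/64
mL = -1·sL + 1·sR = -35/192
mR = 1·sL + 1·sR = 125/192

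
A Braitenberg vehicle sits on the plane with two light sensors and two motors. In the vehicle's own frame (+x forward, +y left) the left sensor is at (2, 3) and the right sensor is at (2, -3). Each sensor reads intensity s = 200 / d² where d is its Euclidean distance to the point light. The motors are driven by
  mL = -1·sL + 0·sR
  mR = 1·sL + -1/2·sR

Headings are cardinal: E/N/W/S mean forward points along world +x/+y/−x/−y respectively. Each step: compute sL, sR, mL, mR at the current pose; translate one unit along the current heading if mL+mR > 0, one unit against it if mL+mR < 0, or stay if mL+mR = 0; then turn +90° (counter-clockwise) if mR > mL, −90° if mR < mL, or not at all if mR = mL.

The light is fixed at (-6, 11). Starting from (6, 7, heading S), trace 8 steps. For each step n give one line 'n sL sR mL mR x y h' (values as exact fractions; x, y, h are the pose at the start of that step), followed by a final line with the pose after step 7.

n=0: pose=(6,7,S); sL=200/261, sR=200/117; mL=-200/261, mR=-100/1131; mL+mR=-100/117 → advance -1; mR−mL=2300/3393 → turn +1·90°
n=1: pose=(6,8,E); sL=50/49, sR=25/29; mL=-50/49, mR=1675/2842; mL+mR=-25/58 → advance -1; mR−mL=4575/2842 → turn +1·90°
n=2: pose=(5,8,N); sL=40/13, sR=200/197; mL=-40/13, mR=6580/2561; mL+mR=-100/197 → advance -1; mR−mL=14460/2561 → turn +1·90°
n=3: pose=(5,7,W); sL=20/13, sR=100/41; mL=-20/13, mR=170/533; mL+mR=-50/41 → advance -1; mR−mL=990/533 → turn +1·90°
n=4: pose=(6,7,S); sL=200/261, sR=200/117; mL=-200/261, mR=-100/1131; mL+mR=-100/117 → advance -1; mR−mL=2300/3393 → turn +1·90°
n=5: pose=(6,8,E); sL=50/49, sR=25/29; mL=-50/49, mR=1675/2842; mL+mR=-25/58 → advance -1; mR−mL=4575/2842 → turn +1·90°
n=6: pose=(5,8,N); sL=40/13, sR=200/197; mL=-40/13, mR=6580/2561; mL+mR=-100/197 → advance -1; mR−mL=14460/2561 → turn +1·90°
n=7: pose=(5,7,W); sL=20/13, sR=100/41; mL=-20/13, mR=170/533; mL+mR=-50/41 → advance -1; mR−mL=990/533 → turn +1·90°

0 200/261 200/117 -200/261 -100/1131 6 7 S
1 50/49 25/29 -50/49 1675/2842 6 8 E
2 40/13 200/197 -40/13 6580/2561 5 8 N
3 20/13 100/41 -20/13 170/533 5 7 W
4 200/261 200/117 -200/261 -100/1131 6 7 S
5 50/49 25/29 -50/49 1675/2842 6 8 E
6 40/13 200/197 -40/13 6580/2561 5 8 N
7 20/13 100/41 -20/13 170/533 5 7 W
final 6 7 S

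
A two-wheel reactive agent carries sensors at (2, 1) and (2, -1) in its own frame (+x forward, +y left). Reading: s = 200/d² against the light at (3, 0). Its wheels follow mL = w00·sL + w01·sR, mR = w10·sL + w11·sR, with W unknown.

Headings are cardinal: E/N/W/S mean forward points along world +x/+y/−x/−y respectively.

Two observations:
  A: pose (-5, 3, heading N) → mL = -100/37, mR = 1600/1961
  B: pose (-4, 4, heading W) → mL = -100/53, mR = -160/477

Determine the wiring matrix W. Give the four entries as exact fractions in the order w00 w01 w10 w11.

0 -1 -1 1

obs A: pose=(-5,3,N) → sL=100/53, sR=100/37, mL=-100/37, mR=1600/1961
obs B: pose=(-4,4,W) → sL=20/9, sR=100/53, mL=-100/53, mR=-160/477
sensor matrix S = [[100/53, 100/37], [20/9, 100/53]]; det S = -2288000/935397
solve [mL_A; mL_B] = S·[w00; w01] and [mR_A; mR_B] = S·[w10; w11]:
  w00 = 0, w01 = -1, w10 = -1, w11 = 1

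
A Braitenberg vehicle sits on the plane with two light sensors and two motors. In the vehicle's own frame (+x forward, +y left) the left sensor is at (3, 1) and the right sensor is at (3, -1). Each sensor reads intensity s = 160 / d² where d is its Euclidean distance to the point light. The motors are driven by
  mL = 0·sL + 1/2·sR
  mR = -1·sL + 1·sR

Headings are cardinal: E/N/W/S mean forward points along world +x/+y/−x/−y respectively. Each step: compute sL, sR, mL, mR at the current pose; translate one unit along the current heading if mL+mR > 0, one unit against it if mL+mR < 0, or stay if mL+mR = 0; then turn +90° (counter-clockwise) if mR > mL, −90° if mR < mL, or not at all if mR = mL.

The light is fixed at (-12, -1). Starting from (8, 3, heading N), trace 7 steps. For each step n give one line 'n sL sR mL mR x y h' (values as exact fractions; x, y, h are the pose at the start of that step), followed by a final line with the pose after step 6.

0 16/41 16/49 8/49 -128/2009 8 3 N
1 32/113 32/109 16/109 128/12317 8 4 E
2 20/61 40/101 20/101 420/6161 9 4 S
3 160/333 160/349 80/349 -2560/116217 9 3 W
4 16/41 16/49 8/49 -128/2009 8 3 N
5 32/113 32/109 16/109 128/12317 8 4 E
6 20/61 40/101 20/101 420/6161 9 4 S
final 9 3 W

n=0: pose=(8,3,N); sL=16/41, sR=16/49; mL=8/49, mR=-128/2009; mL+mR=200/2009 → advance +1; mR−mL=-456/2009 → turn -1·90°
n=1: pose=(8,4,E); sL=32/113, sR=32/109; mL=16/109, mR=128/12317; mL+mR=1936/12317 → advance +1; mR−mL=-1680/12317 → turn -1·90°
n=2: pose=(9,4,S); sL=20/61, sR=40/101; mL=20/101, mR=420/6161; mL+mR=1640/6161 → advance +1; mR−mL=-800/6161 → turn -1·90°
n=3: pose=(9,3,W); sL=160/333, sR=160/349; mL=80/349, mR=-2560/116217; mL+mR=24080/116217 → advance +1; mR−mL=-29200/116217 → turn -1·90°
n=4: pose=(8,3,N); sL=16/41, sR=16/49; mL=8/49, mR=-128/2009; mL+mR=200/2009 → advance +1; mR−mL=-456/2009 → turn -1·90°
n=5: pose=(8,4,E); sL=32/113, sR=32/109; mL=16/109, mR=128/12317; mL+mR=1936/12317 → advance +1; mR−mL=-1680/12317 → turn -1·90°
n=6: pose=(9,4,S); sL=20/61, sR=40/101; mL=20/101, mR=420/6161; mL+mR=1640/6161 → advance +1; mR−mL=-800/6161 → turn -1·90°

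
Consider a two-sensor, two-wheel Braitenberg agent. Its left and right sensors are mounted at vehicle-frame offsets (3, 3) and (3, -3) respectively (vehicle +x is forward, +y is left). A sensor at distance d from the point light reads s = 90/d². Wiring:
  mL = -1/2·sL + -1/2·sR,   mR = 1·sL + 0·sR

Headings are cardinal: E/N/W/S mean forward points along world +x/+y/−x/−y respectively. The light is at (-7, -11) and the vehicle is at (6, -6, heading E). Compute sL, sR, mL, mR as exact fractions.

left sensor world pos  = (9, -3); dL² = 320
right sensor world pos = (9, -9); dR² = 260
sL = 90/320 = 9/32
sR = 90/260 = 9/26
mL = -1/2·sL + -1/2·sR = -261/832
mR = 1·sL + 0·sR = 9/32

9/32 9/26 -261/832 9/32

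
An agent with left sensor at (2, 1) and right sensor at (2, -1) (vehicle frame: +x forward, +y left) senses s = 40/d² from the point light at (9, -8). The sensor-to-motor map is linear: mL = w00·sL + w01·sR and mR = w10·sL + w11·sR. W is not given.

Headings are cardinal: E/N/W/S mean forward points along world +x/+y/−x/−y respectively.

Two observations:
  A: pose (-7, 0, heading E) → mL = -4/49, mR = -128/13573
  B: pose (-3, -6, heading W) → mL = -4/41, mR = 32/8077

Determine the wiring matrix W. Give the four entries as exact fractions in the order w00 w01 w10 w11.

obs A: pose=(-7,0,E) → sL=40/277, sR=8/49, mL=-4/49, mR=-128/13573
obs B: pose=(-3,-6,W) → sL=40/197, sR=8/41, mL=-4/41, mR=32/8077
sensor matrix S = [[40/277, 8/49], [40/197, 8/41]]; det S = -545280/109629121
solve [mL_A; mL_B] = S·[w00; w01] and [mR_A; mR_B] = S·[w10; w11]:
  w00 = 0, w01 = -1/2, w10 = 1/2, w11 = -1/2

0 -1/2 1/2 -1/2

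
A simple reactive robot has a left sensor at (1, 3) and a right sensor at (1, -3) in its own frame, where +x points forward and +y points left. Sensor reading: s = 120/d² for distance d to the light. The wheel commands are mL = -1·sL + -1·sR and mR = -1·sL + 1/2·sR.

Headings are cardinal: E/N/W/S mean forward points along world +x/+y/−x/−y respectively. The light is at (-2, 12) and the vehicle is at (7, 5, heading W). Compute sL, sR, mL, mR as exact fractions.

30/41 3/2 -183/82 3/164

left sensor world pos  = (6, 2); dL² = 164
right sensor world pos = (6, 8); dR² = 80
sL = 120/164 = 30/41
sR = 120/80 = 3/2
mL = -1·sL + -1·sR = -183/82
mR = -1·sL + 1/2·sR = 3/164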